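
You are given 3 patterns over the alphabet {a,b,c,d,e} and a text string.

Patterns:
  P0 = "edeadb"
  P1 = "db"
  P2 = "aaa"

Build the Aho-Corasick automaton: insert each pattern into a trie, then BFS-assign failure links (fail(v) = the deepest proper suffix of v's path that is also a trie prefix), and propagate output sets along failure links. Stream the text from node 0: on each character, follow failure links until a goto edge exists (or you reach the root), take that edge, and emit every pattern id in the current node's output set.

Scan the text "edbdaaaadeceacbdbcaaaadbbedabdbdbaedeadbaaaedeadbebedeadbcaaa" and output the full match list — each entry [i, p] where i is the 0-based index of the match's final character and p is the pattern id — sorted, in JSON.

Build automaton:
Trie (insert patterns):
  n0 'ε': a→9 d→7 e→1
  n1 'e': d→2
  n2 'ed': e→3
  n3 'ede': a→4
  n4 'edea': d→5
  n5 'edead': b→6
  n6 'edeadb': ·  ←P0
  n7 'd': b→8
  n8 'db': ·  ←P1
  n9 'a': a→10
  n10 'aa': a→11
  n11 'aaa': ·  ←P2

BFS fail/out derivation:
  fail(1) 'e': from fail(0)=0 chase 'e': 0 ⇒ 0;  out=∅∪out(0)=∅
  fail(7) 'd': from fail(0)=0 chase 'd': 0 ⇒ 0;  out=∅∪out(0)=∅
  fail(9) 'a': from fail(0)=0 chase 'a': 0 ⇒ 0;  out=∅∪out(0)=∅
  fail(2) 'ed': from fail(1)=0 chase 'd': 0 ⇒ 7;  out=∅∪out(7)=∅
  fail(8) 'db': from fail(7)=0 chase 'b': 0 ⇒ 0;  out={1}∪out(0)={1}
  fail(10) 'aa': from fail(9)=0 chase 'a': 0 ⇒ 9;  out=∅∪out(9)=∅
  fail(3) 'ede': from fail(2)=7 chase 'e': 7→0 ⇒ 1;  out=∅∪out(1)=∅
  fail(11) 'aaa': from fail(10)=9 chase 'a': 9 ⇒ 10;  out={2}∪out(10)={2}
  fail(4) 'edea': from fail(3)=1 chase 'a': 1→0 ⇒ 9;  out=∅∪out(9)=∅
  fail(5) 'edead': from fail(4)=9 chase 'd': 9→0 ⇒ 7;  out=∅∪out(7)=∅
  fail(6) 'edeadb': from fail(5)=7 chase 'b': 7 ⇒ 8;  out={0}∪out(8)={0,1}

Text stream:
pos 0 'e': at 1
pos 1 'd': at 2
pos 2 'b': at 8 ·f  emit P1@[1:2]
pos 3 'd': at 7 ·f
pos 4 'a': at 9 ·f
pos 5 'a': at 10
pos 6 'a': at 11  emit P2@[4:6]
pos 7 'a': at 11 ·f  emit P2@[5:7]
pos 8 'd': at 7 ·f
pos 9 'e': at 1 ·f
pos 10 'c': at 0 ·f
pos 11 'e': at 1
pos 12 'a': at 9 ·f
pos 13 'c': at 0 ·f
pos 14 'b': at 0
pos 15 'd': at 7
pos 16 'b': at 8  emit P1@[15:16]
pos 17 'c': at 0 ·f
pos 18 'a': at 9
pos 19 'a': at 10
pos 20 'a': at 11  emit P2@[18:20]
pos 21 'a': at 11 ·f  emit P2@[19:21]
pos 22 'd': at 7 ·f
pos 23 'b': at 8  emit P1@[22:23]
pos 24 'b': at 0 ·f
pos 25 'e': at 1
pos 26 'd': at 2
pos 27 'a': at 9 ·f
pos 28 'b': at 0 ·f
pos 29 'd': at 7
pos 30 'b': at 8  emit P1@[29:30]
pos 31 'd': at 7 ·f
pos 32 'b': at 8  emit P1@[31:32]
pos 33 'a': at 9 ·f
pos 34 'e': at 1 ·f
pos 35 'd': at 2
pos 36 'e': at 3
pos 37 'a': at 4
pos 38 'd': at 5
pos 39 'b': at 6  emit P0@[34:39],P1@[38:39]
pos 40 'a': at 9 ·f
pos 41 'a': at 10
pos 42 'a': at 11  emit P2@[40:42]
pos 43 'e': at 1 ·f
pos 44 'd': at 2
pos 45 'e': at 3
pos 46 'a': at 4
pos 47 'd': at 5
pos 48 'b': at 6  emit P0@[43:48],P1@[47:48]
pos 49 'e': at 1 ·f
pos 50 'b': at 0 ·f
pos 51 'e': at 1
pos 52 'd': at 2
pos 53 'e': at 3
pos 54 'a': at 4
pos 55 'd': at 5
pos 56 'b': at 6  emit P0@[51:56],P1@[55:56]
pos 57 'c': at 0 ·f
pos 58 'a': at 9
pos 59 'a': at 10
pos 60 'a': at 11  emit P2@[58:60]

Result: [[2,1],[6,2],[7,2],[16,1],[20,2],[21,2],[23,1],[30,1],[32,1],[39,0],[39,1],[42,2],[48,0],[48,1],[56,0],[56,1],[60,2]]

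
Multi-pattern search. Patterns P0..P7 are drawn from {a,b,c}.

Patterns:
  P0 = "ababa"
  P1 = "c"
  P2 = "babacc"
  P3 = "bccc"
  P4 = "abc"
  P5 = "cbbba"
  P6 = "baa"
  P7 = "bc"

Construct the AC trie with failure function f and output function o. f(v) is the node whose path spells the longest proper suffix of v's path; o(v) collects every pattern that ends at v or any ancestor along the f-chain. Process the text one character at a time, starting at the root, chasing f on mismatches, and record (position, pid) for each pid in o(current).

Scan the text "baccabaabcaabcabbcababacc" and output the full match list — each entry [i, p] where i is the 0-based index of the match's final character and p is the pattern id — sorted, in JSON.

Construct AC machine:
Trie nodes:
  0='ε' goto a→1 b→7 c→6
  1='a' goto b→2
  2='ab' goto a→3 c→16
  3='aba' goto b→4
  4='abab' goto a→5
  5='ababa' goto ·  ←P0
  6='c' goto b→17  ←P1
  7='b' goto a→8 c→13
  8='ba' goto a→21 b→9
  9='bab' goto a→10
  10='baba' goto c→11
  11='babac' goto c→12
  12='babacc' goto ·  ←P2
  13='bc' goto c→14  ←P7
  14='bcc' goto c→15
  15='bccc' goto ·  ←P3
  16='abc' goto ·  ←P4
  17='cb' goto b→18
  18='cbb' goto b→19
  19='cbbb' goto a→20
  20='cbbba' goto ·  ←P5
  21='baa' goto ·  ←P6

BFS fail/out derivation:
  fail(1) 'a': from fail(0)=0 chase 'a': 0 ⇒ 0;  out=∅∪out(0)=∅
  fail(6) 'c': from fail(0)=0 chase 'c': 0 ⇒ 0;  out={1}∪out(0)={1}
  fail(7) 'b': from fail(0)=0 chase 'b': 0 ⇒ 0;  out=∅∪out(0)=∅
  fail(2) 'ab': from fail(1)=0 chase 'b': 0 ⇒ 7;  out=∅∪out(7)=∅
  fail(8) 'ba': from fail(7)=0 chase 'a': 0 ⇒ 1;  out=∅∪out(1)=∅
  fail(13) 'bc': from fail(7)=0 chase 'c': 0 ⇒ 6;  out={7}∪out(6)={1,7}
  fail(17) 'cb': from fail(6)=0 chase 'b': 0 ⇒ 7;  out=∅∪out(7)=∅
  fail(3) 'aba': from fail(2)=7 chase 'a': 7 ⇒ 8;  out=∅∪out(8)=∅
  fail(9) 'bab': from fail(8)=1 chase 'b': 1 ⇒ 2;  out=∅∪out(2)=∅
  fail(14) 'bcc': from fail(13)=6 chase 'c': 6→0 ⇒ 6;  out=∅∪out(6)={1}
  fail(16) 'abc': from fail(2)=7 chase 'c': 7 ⇒ 13;  out={4}∪out(13)={1,4,7}
  fail(18) 'cbb': from fail(17)=7 chase 'b': 7→0 ⇒ 7;  out=∅∪out(7)=∅
  fail(21) 'baa': from fail(8)=1 chase 'a': 1→0 ⇒ 1;  out={6}∪out(1)={6}
  fail(4) 'abab': from fail(3)=8 chase 'b': 8 ⇒ 9;  out=∅∪out(9)=∅
  fail(10) 'baba': from fail(9)=2 chase 'a': 2 ⇒ 3;  out=∅∪out(3)=∅
  fail(15) 'bccc': from fail(14)=6 chase 'c': 6→0 ⇒ 6;  out={3}∪out(6)={1,3}
  fail(19) 'cbbb': from fail(18)=7 chase 'b': 7→0 ⇒ 7;  out=∅∪out(7)=∅
  fail(5) 'ababa': from fail(4)=9 chase 'a': 9 ⇒ 10;  out={0}∪out(10)={0}
  fail(11) 'babac': from fail(10)=3 chase 'c': 3→8→1→0 ⇒ 6;  out=∅∪out(6)={1}
  fail(20) 'cbbba': from fail(19)=7 chase 'a': 7 ⇒ 8;  out={5}∪out(8)={5}
  fail(12) 'babacc': from fail(11)=6 chase 'c': 6→0 ⇒ 6;  out={2}∪out(6)={1,2}

Scan:
pos 0 'b': at 7
pos 1 'a': at 8
pos 2 'c': at 6 (via fail)  → match P1@[2:2]
pos 3 'c': at 6 (via fail)  → match P1@[3:3]
pos 4 'a': at 1 (via fail)
pos 5 'b': at 2
pos 6 'a': at 3
pos 7 'a': at 21 (via fail)  → match P6@[5:7]
pos 8 'b': at 2 (via fail)
pos 9 'c': at 16  → match P1@[9:9],P4@[7:9],P7@[8:9]
pos 10 'a': at 1 (via fail)
pos 11 'a': at 1 (via fail)
pos 12 'b': at 2
pos 13 'c': at 16  → match P1@[13:13],P4@[11:13],P7@[12:13]
pos 14 'a': at 1 (via fail)
pos 15 'b': at 2
pos 16 'b': at 7 (via fail)
pos 17 'c': at 13  → match P1@[17:17],P7@[16:17]
pos 18 'a': at 1 (via fail)
pos 19 'b': at 2
pos 20 'a': at 3
pos 21 'b': at 4
pos 22 'a': at 5  → match P0@[18:22]
pos 23 'c': at 11 (via fail)  → match P1@[23:23]
pos 24 'c': at 12  → match P1@[24:24],P2@[19:24]

Matches: [[2,1],[3,1],[7,6],[9,1],[9,4],[9,7],[13,1],[13,4],[13,7],[17,1],[17,7],[22,0],[23,1],[24,1],[24,2]]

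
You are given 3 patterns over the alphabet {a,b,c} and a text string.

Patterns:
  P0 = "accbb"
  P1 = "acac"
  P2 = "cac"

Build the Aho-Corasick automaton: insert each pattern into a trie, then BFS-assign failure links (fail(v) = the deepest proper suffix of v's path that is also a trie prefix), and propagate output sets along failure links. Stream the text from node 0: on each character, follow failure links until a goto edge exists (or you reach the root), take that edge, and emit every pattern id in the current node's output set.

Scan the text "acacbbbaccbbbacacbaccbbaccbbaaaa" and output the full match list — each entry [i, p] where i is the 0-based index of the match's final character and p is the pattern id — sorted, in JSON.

Build:
Trie nodes:
  0='ε' goto a→1 c→8
  1='a' goto c→2
  2='ac' goto a→6 c→3
  3='acc' goto b→4
  4='accb' goto b→5
  5='accbb' goto ·  ←P0
  6='aca' goto c→7
  7='acac' goto ·  ←P1
  8='c' goto a→9
  9='ca' goto c→10
  10='cac' goto ·  ←P2

BFS fail/out derivation:
  fail(1) 'a': from fail(0)=0 chase 'a': 0 ⇒ 0;  out=∅∪out(0)=∅
  fail(8) 'c': from fail(0)=0 chase 'c': 0 ⇒ 0;  out=∅∪out(0)=∅
  fail(2) 'ac': from fail(1)=0 chase 'c': 0 ⇒ 8;  out=∅∪out(8)=∅
  fail(9) 'ca': from fail(8)=0 chase 'a': 0 ⇒ 1;  out=∅∪out(1)=∅
  fail(3) 'acc': from fail(2)=8 chase 'c': 8→0 ⇒ 8;  out=∅∪out(8)=∅
  fail(6) 'aca': from fail(2)=8 chase 'a': 8 ⇒ 9;  out=∅∪out(9)=∅
  fail(10) 'cac': from fail(9)=1 chase 'c': 1 ⇒ 2;  out={2}∪out(2)={2}
  fail(4) 'accb': from fail(3)=8 chase 'b': 8→0 ⇒ 0;  out=∅∪out(0)=∅
  fail(7) 'acac': from fail(6)=9 chase 'c': 9 ⇒ 10;  out={1}∪out(10)={1,2}
  fail(5) 'accbb': from fail(4)=0 chase 'b': 0 ⇒ 0;  out={0}∪out(0)={0}

Run:
i=0 'a': node 0→1
i=1 'c': node 1→2
i=2 'a': node 2→6
i=3 'c': node 6→7  emit P1@[0:3],P2@[1:3]
i=4 'b': node 7→0 (via fail)
i=5 'b': node 0→0
i=6 'b': node 0→0
i=7 'a': node 0→1
i=8 'c': node 1→2
i=9 'c': node 2→3
i=10 'b': node 3→4
i=11 'b': node 4→5  emit P0@[7:11]
i=12 'b': node 5→0 (via fail)
i=13 'a': node 0→1
i=14 'c': node 1→2
i=15 'a': node 2→6
i=16 'c': node 6→7  emit P1@[13:16],P2@[14:16]
i=17 'b': node 7→0 (via fail)
i=18 'a': node 0→1
i=19 'c': node 1→2
i=20 'c': node 2→3
i=21 'b': node 3→4
i=22 'b': node 4→5  emit P0@[18:22]
i=23 'a': node 5→1 (via fail)
i=24 'c': node 1→2
i=25 'c': node 2→3
i=26 'b': node 3→4
i=27 'b': node 4→5  emit P0@[23:27]
i=28 'a': node 5→1 (via fail)
i=29 'a': node 1→1 (via fail)
i=30 'a': node 1→1 (via fail)
i=31 'a': node 1→1 (via fail)

Result: [[3,1],[3,2],[11,0],[16,1],[16,2],[22,0],[27,0]]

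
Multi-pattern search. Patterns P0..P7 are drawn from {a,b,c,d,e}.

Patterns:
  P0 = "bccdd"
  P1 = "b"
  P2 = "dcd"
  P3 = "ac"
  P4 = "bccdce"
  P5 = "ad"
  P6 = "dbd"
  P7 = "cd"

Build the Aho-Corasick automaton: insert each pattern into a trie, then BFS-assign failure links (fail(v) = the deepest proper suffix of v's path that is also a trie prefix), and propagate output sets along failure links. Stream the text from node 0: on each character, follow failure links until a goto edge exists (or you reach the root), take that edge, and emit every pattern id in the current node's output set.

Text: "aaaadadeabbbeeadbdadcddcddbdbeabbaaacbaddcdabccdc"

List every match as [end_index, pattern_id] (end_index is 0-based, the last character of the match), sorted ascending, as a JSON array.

Build automaton:
Trie nodes:
  0='ε' goto a→9 b→1 c→16 d→6
  1='b' goto c→2  ←P1
  2='bc' goto c→3
  3='bcc' goto d→4
  4='bccd' goto c→11 d→5
  5='bccdd' goto ·  ←P0
  6='d' goto b→14 c→7
  7='dc' goto d→8
  8='dcd' goto ·  ←P2
  9='a' goto c→10 d→13
  10='ac' goto ·  ←P3
  11='bccdc' goto e→12
  12='bccdce' goto ·  ←P4
  13='ad' goto ·  ←P5
  14='db' goto d→15
  15='dbd' goto ·  ←P6
  16='c' goto d→17
  17='cd' goto ·  ←P7

BFS fail/out derivation:
  n1('b'): parent n0 fail=0; on 'b' 0 → fail=0;  out {1}∪∅={1}
  n6('d'): parent n0 fail=0; on 'd' 0 → fail=0;  out ∅∪∅=∅
  n9('a'): parent n0 fail=0; on 'a' 0 → fail=0;  out ∅∪∅=∅
  n16('c'): parent n0 fail=0; on 'c' 0 → fail=0;  out ∅∪∅=∅
  n2('bc'): parent n1 fail=0; on 'c' 0 → fail=16;  out ∅∪∅=∅
  n7('dc'): parent n6 fail=0; on 'c' 0 → fail=16;  out ∅∪∅=∅
  n10('ac'): parent n9 fail=0; on 'c' 0 → fail=16;  out {3}∪∅={3}
  n13('ad'): parent n9 fail=0; on 'd' 0 → fail=6;  out {5}∪∅={5}
  n14('db'): parent n6 fail=0; on 'b' 0 → fail=1;  out ∅∪{1}={1}
  n17('cd'): parent n16 fail=0; on 'd' 0 → fail=6;  out {7}∪∅={7}
  n3('bcc'): parent n2 fail=16; on 'c' 16→0 → fail=16;  out ∅∪∅=∅
  n8('dcd'): parent n7 fail=16; on 'd' 16 → fail=17;  out {2}∪{7}={2,7}
  n15('dbd'): parent n14 fail=1; on 'd' 1→0 → fail=6;  out {6}∪∅={6}
  n4('bccd'): parent n3 fail=16; on 'd' 16 → fail=17;  out ∅∪{7}={7}
  n5('bccdd'): parent n4 fail=17; on 'd' 17→6→0 → fail=6;  out {0}∪∅={0}
  n11('bccdc'): parent n4 fail=17; on 'c' 17→6 → fail=7;  out ∅∪∅=∅
  n12('bccdce'): parent n11 fail=7; on 'e' 7→16→0 → fail=0;  out {4}∪∅={4}

Text stream:
pos 0 'a': at 9
pos 1 'a': at 9 (via fail)
pos 2 'a': at 9 (via fail)
pos 3 'a': at 9 (via fail)
pos 4 'd': at 13  ** P5@[3:4]
pos 5 'a': at 9 (via fail)
pos 6 'd': at 13  ** P5@[5:6]
pos 7 'e': at 0 (via fail)
pos 8 'a': at 9
pos 9 'b': at 1 (via fail)  ** P1@[9:9]
pos 10 'b': at 1 (via fail)  ** P1@[10:10]
pos 11 'b': at 1 (via fail)  ** P1@[11:11]
pos 12 'e': at 0 (via fail)
pos 13 'e': at 0
pos 14 'a': at 9
pos 15 'd': at 13  ** P5@[14:15]
pos 16 'b': at 14 (via fail)  ** P1@[16:16]
pos 17 'd': at 15  ** P6@[15:17]
pos 18 'a': at 9 (via fail)
pos 19 'd': at 13  ** P5@[18:19]
pos 20 'c': at 7 (via fail)
pos 21 'd': at 8  ** P2@[19:21],P7@[20:21]
pos 22 'd': at 6 (via fail)
pos 23 'c': at 7
pos 24 'd': at 8  ** P2@[22:24],P7@[23:24]
pos 25 'd': at 6 (via fail)
pos 26 'b': at 14  ** P1@[26:26]
pos 27 'd': at 15  ** P6@[25:27]
pos 28 'b': at 14 (via fail)  ** P1@[28:28]
pos 29 'e': at 0 (via fail)
pos 30 'a': at 9
pos 31 'b': at 1 (via fail)  ** P1@[31:31]
pos 32 'b': at 1 (via fail)  ** P1@[32:32]
pos 33 'a': at 9 (via fail)
pos 34 'a': at 9 (via fail)
pos 35 'a': at 9 (via fail)
pos 36 'c': at 10  ** P3@[35:36]
pos 37 'b': at 1 (via fail)  ** P1@[37:37]
pos 38 'a': at 9 (via fail)
pos 39 'd': at 13  ** P5@[38:39]
pos 40 'd': at 6 (via fail)
pos 41 'c': at 7
pos 42 'd': at 8  ** P2@[40:42],P7@[41:42]
pos 43 'a': at 9 (via fail)
pos 44 'b': at 1 (via fail)  ** P1@[44:44]
pos 45 'c': at 2
pos 46 'c': at 3
pos 47 'd': at 4  ** P7@[46:47]
pos 48 'c': at 11

Result: [[4,5],[6,5],[9,1],[10,1],[11,1],[15,5],[16,1],[17,6],[19,5],[21,2],[21,7],[24,2],[24,7],[26,1],[27,6],[28,1],[31,1],[32,1],[36,3],[37,1],[39,5],[42,2],[42,7],[44,1],[47,7]]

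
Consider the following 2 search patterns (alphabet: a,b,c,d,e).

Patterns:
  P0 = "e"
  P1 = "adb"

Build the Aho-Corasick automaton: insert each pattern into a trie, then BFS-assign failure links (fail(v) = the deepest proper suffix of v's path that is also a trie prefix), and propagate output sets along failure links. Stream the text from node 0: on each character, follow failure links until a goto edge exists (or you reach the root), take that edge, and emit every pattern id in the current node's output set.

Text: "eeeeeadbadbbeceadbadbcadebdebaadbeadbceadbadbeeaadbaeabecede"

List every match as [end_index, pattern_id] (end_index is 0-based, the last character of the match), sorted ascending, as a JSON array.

Build automaton:
Trie nodes:
  n0 'ε': a→2 e→1
  n1 'e': ·  [P0 ends]
  n2 'a': d→3
  n3 'ad': b→4
  n4 'adb': ·  [P1 ends]

Failure links (BFS by depth):
  fail(1) 'e': from fail(0)=0 chase 'e': 0 ⇒ 0;  out={0}∪out(0)={0}
  fail(2) 'a': from fail(0)=0 chase 'a': 0 ⇒ 0;  out=∅∪out(0)=∅
  fail(3) 'ad': from fail(2)=0 chase 'd': 0 ⇒ 0;  out=∅∪out(0)=∅
  fail(4) 'adb': from fail(3)=0 chase 'b': 0 ⇒ 0;  out={1}∪out(0)={1}

Text stream:
[0] read 'e'  n0⇒n1  → match P0@[0:0]
[1] read 'e'  n1⇒n1 ·f  → match P0@[1:1]
[2] read 'e'  n1⇒n1 ·f  → match P0@[2:2]
[3] read 'e'  n1⇒n1 ·f  → match P0@[3:3]
[4] read 'e'  n1⇒n1 ·f  → match P0@[4:4]
[5] read 'a'  n1⇒n2 ·f
[6] read 'd'  n2⇒n3
[7] read 'b'  n3⇒n4  → match P1@[5:7]
[8] read 'a'  n4⇒n2 ·f
[9] read 'd'  n2⇒n3
[10] read 'b'  n3⇒n4  → match P1@[8:10]
[11] read 'b'  n4⇒n0 ·f
[12] read 'e'  n0⇒n1  → match P0@[12:12]
[13] read 'c'  n1⇒n0 ·f
[14] read 'e'  n0⇒n1  → match P0@[14:14]
[15] read 'a'  n1⇒n2 ·f
[16] read 'd'  n2⇒n3
[17] read 'b'  n3⇒n4  → match P1@[15:17]
[18] read 'a'  n4⇒n2 ·f
[19] read 'd'  n2⇒n3
[20] read 'b'  n3⇒n4  → match P1@[18:20]
[21] read 'c'  n4⇒n0 ·f
[22] read 'a'  n0⇒n2
[23] read 'd'  n2⇒n3
[24] read 'e'  n3⇒n1 ·f  → match P0@[24:24]
[25] read 'b'  n1⇒n0 ·f
[26] read 'd'  n0⇒n0
[27] read 'e'  n0⇒n1  → match P0@[27:27]
[28] read 'b'  n1⇒n0 ·f
[29] read 'a'  n0⇒n2
[30] read 'a'  n2⇒n2 ·f
[31] read 'd'  n2⇒n3
[32] read 'b'  n3⇒n4  → match P1@[30:32]
[33] read 'e'  n4⇒n1 ·f  → match P0@[33:33]
[34] read 'a'  n1⇒n2 ·f
[35] read 'd'  n2⇒n3
[36] read 'b'  n3⇒n4  → match P1@[34:36]
[37] read 'c'  n4⇒n0 ·f
[38] read 'e'  n0⇒n1  → match P0@[38:38]
[39] read 'a'  n1⇒n2 ·f
[40] read 'd'  n2⇒n3
[41] read 'b'  n3⇒n4  → match P1@[39:41]
[42] read 'a'  n4⇒n2 ·f
[43] read 'd'  n2⇒n3
[44] read 'b'  n3⇒n4  → match P1@[42:44]
[45] read 'e'  n4⇒n1 ·f  → match P0@[45:45]
[46] read 'e'  n1⇒n1 ·f  → match P0@[46:46]
[47] read 'a'  n1⇒n2 ·f
[48] read 'a'  n2⇒n2 ·f
[49] read 'd'  n2⇒n3
[50] read 'b'  n3⇒n4  → match P1@[48:50]
[51] read 'a'  n4⇒n2 ·f
[52] read 'e'  n2⇒n1 ·f  → match P0@[52:52]
[53] read 'a'  n1⇒n2 ·f
[54] read 'b'  n2⇒n0 ·f
[55] read 'e'  n0⇒n1  → match P0@[55:55]
[56] read 'c'  n1⇒n0 ·f
[57] read 'e'  n0⇒n1  → match P0@[57:57]
[58] read 'd'  n1⇒n0 ·f
[59] read 'e'  n0⇒n1  → match P0@[59:59]

All matches (sorted): [[0,0],[1,0],[2,0],[3,0],[4,0],[7,1],[10,1],[12,0],[14,0],[17,1],[20,1],[24,0],[27,0],[32,1],[33,0],[36,1],[38,0],[41,1],[44,1],[45,0],[46,0],[50,1],[52,0],[55,0],[57,0],[59,0]]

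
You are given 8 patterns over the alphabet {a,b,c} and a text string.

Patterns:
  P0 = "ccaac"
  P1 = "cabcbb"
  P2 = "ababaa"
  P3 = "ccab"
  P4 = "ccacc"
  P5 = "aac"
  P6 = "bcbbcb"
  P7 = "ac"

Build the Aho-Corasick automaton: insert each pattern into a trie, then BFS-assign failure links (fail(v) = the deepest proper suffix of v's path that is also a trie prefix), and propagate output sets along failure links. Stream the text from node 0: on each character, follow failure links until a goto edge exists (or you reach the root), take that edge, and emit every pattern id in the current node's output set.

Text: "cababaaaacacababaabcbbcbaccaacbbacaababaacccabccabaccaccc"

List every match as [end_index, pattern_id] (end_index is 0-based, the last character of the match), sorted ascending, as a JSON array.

Construct AC machine:
Trie (insert patterns):
  n0 'ε': a→11 b→22 c→1
  n1 'c': a→6 c→2
  n2 'cc': a→3
  n3 'cca': a→4 b→17 c→18
  n4 'ccaa': c→5
  n5 'ccaac': ·  ←P0
  n6 'ca': b→7
  n7 'cab': c→8
  n8 'cabc': b→9
  n9 'cabcb': b→10
  n10 'cabcbb': ·  ←P1
  n11 'a': a→20 b→12 c→28
  n12 'ab': a→13
  n13 'aba': b→14
  n14 'abab': a→15
  n15 'ababa': a→16
  n16 'ababaa': ·  ←P2
  n17 'ccab': ·  ←P3
  n18 'ccac': c→19
  n19 'ccacc': ·  ←P4
  n20 'aa': c→21
  n21 'aac': ·  ←P5
  n22 'b': c→23
  n23 'bc': b→24
  n24 'bcb': b→25
  n25 'bcbb': c→26
  n26 'bcbbc': b→27
  n27 'bcbbcb': ·  ←P6
  n28 'ac': ·  ←P7

BFS fail/out derivation:
  fail(1) 'c': from fail(0)=0 chase 'c': 0 ⇒ 0;  out=∅∪out(0)=∅
  fail(11) 'a': from fail(0)=0 chase 'a': 0 ⇒ 0;  out=∅∪out(0)=∅
  fail(22) 'b': from fail(0)=0 chase 'b': 0 ⇒ 0;  out=∅∪out(0)=∅
  fail(2) 'cc': from fail(1)=0 chase 'c': 0 ⇒ 1;  out=∅∪out(1)=∅
  fail(6) 'ca': from fail(1)=0 chase 'a': 0 ⇒ 11;  out=∅∪out(11)=∅
  fail(12) 'ab': from fail(11)=0 chase 'b': 0 ⇒ 22;  out=∅∪out(22)=∅
  fail(20) 'aa': from fail(11)=0 chase 'a': 0 ⇒ 11;  out=∅∪out(11)=∅
  fail(23) 'bc': from fail(22)=0 chase 'c': 0 ⇒ 1;  out=∅∪out(1)=∅
  fail(28) 'ac': from fail(11)=0 chase 'c': 0 ⇒ 1;  out={7}∪out(1)={7}
  fail(3) 'cca': from fail(2)=1 chase 'a': 1 ⇒ 6;  out=∅∪out(6)=∅
  fail(7) 'cab': from fail(6)=11 chase 'b': 11 ⇒ 12;  out=∅∪out(12)=∅
  fail(13) 'aba': from fail(12)=22 chase 'a': 22→0 ⇒ 11;  out=∅∪out(11)=∅
  fail(21) 'aac': from fail(20)=11 chase 'c': 11 ⇒ 28;  out={5}∪out(28)={5,7}
  fail(24) 'bcb': from fail(23)=1 chase 'b': 1→0 ⇒ 22;  out=∅∪out(22)=∅
  fail(4) 'ccaa': from fail(3)=6 chase 'a': 6→11 ⇒ 20;  out=∅∪out(20)=∅
  fail(8) 'cabc': from fail(7)=12 chase 'c': 12→22 ⇒ 23;  out=∅∪out(23)=∅
  fail(14) 'abab': from fail(13)=11 chase 'b': 11 ⇒ 12;  out=∅∪out(12)=∅
  fail(17) 'ccab': from fail(3)=6 chase 'b': 6 ⇒ 7;  out={3}∪out(7)={3}
  fail(18) 'ccac': from fail(3)=6 chase 'c': 6→11 ⇒ 28;  out=∅∪out(28)={7}
  fail(25) 'bcbb': from fail(24)=22 chase 'b': 22→0 ⇒ 22;  out=∅∪out(22)=∅
  fail(5) 'ccaac': from fail(4)=20 chase 'c': 20 ⇒ 21;  out={0}∪out(21)={0,5,7}
  fail(9) 'cabcb': from fail(8)=23 chase 'b': 23 ⇒ 24;  out=∅∪out(24)=∅
  fail(15) 'ababa': from fail(14)=12 chase 'a': 12 ⇒ 13;  out=∅∪out(13)=∅
  fail(19) 'ccacc': from fail(18)=28 chase 'c': 28→1 ⇒ 2;  out={4}∪out(2)={4}
  fail(26) 'bcbbc': from fail(25)=22 chase 'c': 22 ⇒ 23;  out=∅∪out(23)=∅
  fail(10) 'cabcbb': from fail(9)=24 chase 'b': 24 ⇒ 25;  out={1}∪out(25)={1}
  fail(16) 'ababaa': from fail(15)=13 chase 'a': 13→11 ⇒ 20;  out={2}∪out(20)={2}
  fail(27) 'bcbbcb': from fail(26)=23 chase 'b': 23 ⇒ 24;  out={6}∪out(24)={6}

Text stream:
pos 0 'c': at 1
pos 1 'a': at 6
pos 2 'b': at 7
pos 3 'a': at 13 (fail-walked)
pos 4 'b': at 14
pos 5 'a': at 15
pos 6 'a': at 16  ** P2@[1:6]
pos 7 'a': at 20 (fail-walked)
pos 8 'a': at 20 (fail-walked)
pos 9 'c': at 21  ** P5@[7:9],P7@[8:9]
pos 10 'a': at 6 (fail-walked)
pos 11 'c': at 28 (fail-walked)  ** P7@[10:11]
pos 12 'a': at 6 (fail-walked)
pos 13 'b': at 7
pos 14 'a': at 13 (fail-walked)
pos 15 'b': at 14
pos 16 'a': at 15
pos 17 'a': at 16  ** P2@[12:17]
pos 18 'b': at 12 (fail-walked)
pos 19 'c': at 23 (fail-walked)
pos 20 'b': at 24
pos 21 'b': at 25
pos 22 'c': at 26
pos 23 'b': at 27  ** P6@[18:23]
pos 24 'a': at 11 (fail-walked)
pos 25 'c': at 28  ** P7@[24:25]
pos 26 'c': at 2 (fail-walked)
pos 27 'a': at 3
pos 28 'a': at 4
pos 29 'c': at 5  ** P0@[25:29],P5@[27:29],P7@[28:29]
pos 30 'b': at 22 (fail-walked)
pos 31 'b': at 22 (fail-walked)
pos 32 'a': at 11 (fail-walked)
pos 33 'c': at 28  ** P7@[32:33]
pos 34 'a': at 6 (fail-walked)
pos 35 'a': at 20 (fail-walked)
pos 36 'b': at 12 (fail-walked)
pos 37 'a': at 13
pos 38 'b': at 14
pos 39 'a': at 15
pos 40 'a': at 16  ** P2@[35:40]
pos 41 'c': at 21 (fail-walked)  ** P5@[39:41],P7@[40:41]
pos 42 'c': at 2 (fail-walked)
pos 43 'c': at 2 (fail-walked)
pos 44 'a': at 3
pos 45 'b': at 17  ** P3@[42:45]
pos 46 'c': at 8 (fail-walked)
pos 47 'c': at 2 (fail-walked)
pos 48 'a': at 3
pos 49 'b': at 17  ** P3@[46:49]
pos 50 'a': at 13 (fail-walked)
pos 51 'c': at 28 (fail-walked)  ** P7@[50:51]
pos 52 'c': at 2 (fail-walked)
pos 53 'a': at 3
pos 54 'c': at 18  ** P7@[53:54]
pos 55 'c': at 19  ** P4@[51:55]
pos 56 'c': at 2 (fail-walked)

Result: [[6,2],[9,5],[9,7],[11,7],[17,2],[23,6],[25,7],[29,0],[29,5],[29,7],[33,7],[40,2],[41,5],[41,7],[45,3],[49,3],[51,7],[54,7],[55,4]]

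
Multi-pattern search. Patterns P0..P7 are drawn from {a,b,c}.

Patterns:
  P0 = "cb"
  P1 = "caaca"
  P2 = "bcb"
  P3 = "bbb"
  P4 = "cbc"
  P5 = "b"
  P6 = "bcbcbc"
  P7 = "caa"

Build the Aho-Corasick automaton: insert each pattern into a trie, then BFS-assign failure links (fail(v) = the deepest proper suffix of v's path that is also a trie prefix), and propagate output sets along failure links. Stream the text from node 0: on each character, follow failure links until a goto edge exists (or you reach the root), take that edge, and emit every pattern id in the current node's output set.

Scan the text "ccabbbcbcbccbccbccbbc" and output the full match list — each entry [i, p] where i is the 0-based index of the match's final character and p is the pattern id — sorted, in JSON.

Build:
Trie nodes:
  0='ε' goto b→7 c→1
  1='c' goto a→3 b→2
  2='cb' goto c→12  ←P0
  3='ca' goto a→4
  4='caa' goto c→5  ←P7
  5='caac' goto a→6
  6='caaca' goto ·  ←P1
  7='b' goto b→10 c→8  ←P5
  8='bc' goto b→9
  9='bcb' goto c→13  ←P2
  10='bb' goto b→11
  11='bbb' goto ·  ←P3
  12='cbc' goto ·  ←P4
  13='bcbc' goto b→14
  14='bcbcb' goto c→15
  15='bcbcbc' goto ·  ←P6

Failure links (BFS by depth):
  n1('c'): parent n0 fail=0; on 'c' 0 → fail=0;  out ∅∪∅=∅
  n7('b'): parent n0 fail=0; on 'b' 0 → fail=0;  out {5}∪∅={5}
  n2('cb'): parent n1 fail=0; on 'b' 0 → fail=7;  out {0}∪{5}={0,5}
  n3('ca'): parent n1 fail=0; on 'a' 0 → fail=0;  out ∅∪∅=∅
  n8('bc'): parent n7 fail=0; on 'c' 0 → fail=1;  out ∅∪∅=∅
  n10('bb'): parent n7 fail=0; on 'b' 0 → fail=7;  out ∅∪{5}={5}
  n4('caa'): parent n3 fail=0; on 'a' 0 → fail=0;  out {7}∪∅={7}
  n9('bcb'): parent n8 fail=1; on 'b' 1 → fail=2;  out {2}∪{0,5}={0,2,5}
  n11('bbb'): parent n10 fail=7; on 'b' 7 → fail=10;  out {3}∪{5}={3,5}
  n12('cbc'): parent n2 fail=7; on 'c' 7 → fail=8;  out {4}∪∅={4}
  n5('caac'): parent n4 fail=0; on 'c' 0 → fail=1;  out ∅∪∅=∅
  n13('bcbc'): parent n9 fail=2; on 'c' 2 → fail=12;  out ∅∪{4}={4}
  n6('caaca'): parent n5 fail=1; on 'a' 1 → fail=3;  out {1}∪∅={1}
  n14('bcbcb'): parent n13 fail=12; on 'b' 12→8 → fail=9;  out ∅∪{0,2,5}={0,2,5}
  n15('bcbcbc'): parent n14 fail=9; on 'c' 9 → fail=13;  out {6}∪{4}={4,6}

Text stream:
i=0 'c': node 0→1
i=1 'c': node 1→1 (fail-walked)
i=2 'a': node 1→3
i=3 'b': node 3→7 (fail-walked)  → match P5@[3:3]
i=4 'b': node 7→10  → match P5@[4:4]
i=5 'b': node 10→11  → match P3@[3:5],P5@[5:5]
i=6 'c': node 11→8 (fail-walked)
i=7 'b': node 8→9  → match P0@[6:7],P2@[5:7],P5@[7:7]
i=8 'c': node 9→13  → match P4@[6:8]
i=9 'b': node 13→14  → match P0@[8:9],P2@[7:9],P5@[9:9]
i=10 'c': node 14→15  → match P4@[8:10],P6@[5:10]
i=11 'c': node 15→1 (fail-walked)
i=12 'b': node 1→2  → match P0@[11:12],P5@[12:12]
i=13 'c': node 2→12  → match P4@[11:13]
i=14 'c': node 12→1 (fail-walked)
i=15 'b': node 1→2  → match P0@[14:15],P5@[15:15]
i=16 'c': node 2→12  → match P4@[14:16]
i=17 'c': node 12→1 (fail-walked)
i=18 'b': node 1→2  → match P0@[17:18],P5@[18:18]
i=19 'b': node 2→10 (fail-walked)  → match P5@[19:19]
i=20 'c': node 10→8 (fail-walked)

Matches: [[3,5],[4,5],[5,3],[5,5],[7,0],[7,2],[7,5],[8,4],[9,0],[9,2],[9,5],[10,4],[10,6],[12,0],[12,5],[13,4],[15,0],[15,5],[16,4],[18,0],[18,5],[19,5]]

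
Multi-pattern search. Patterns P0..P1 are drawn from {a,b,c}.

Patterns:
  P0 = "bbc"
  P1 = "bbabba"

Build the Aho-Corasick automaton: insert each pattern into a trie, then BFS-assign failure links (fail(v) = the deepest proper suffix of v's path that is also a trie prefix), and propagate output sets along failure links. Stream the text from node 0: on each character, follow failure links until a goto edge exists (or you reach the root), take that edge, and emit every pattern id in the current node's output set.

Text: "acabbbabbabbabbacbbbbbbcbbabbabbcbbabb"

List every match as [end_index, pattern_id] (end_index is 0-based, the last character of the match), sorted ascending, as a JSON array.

Build automaton:
Trie nodes:
  0='ε' goto b→1
  1='b' goto b→2
  2='bb' goto a→4 c→3
  3='bbc' goto ·  [P0 ends]
  4='bba' goto b→5
  5='bbab' goto b→6
  6='bbabb' goto a→7
  7='bbabba' goto ·  [P1 ends]

BFS fail/out derivation:
  n1('b'): parent n0 fail=0; on 'b' 0 → fail=0;  out ∅∪∅=∅
  n2('bb'): parent n1 fail=0; on 'b' 0 → fail=1;  out ∅∪∅=∅
  n3('bbc'): parent n2 fail=1; on 'c' 1→0 → fail=0;  out {0}∪∅={0}
  n4('bba'): parent n2 fail=1; on 'a' 1→0 → fail=0;  out ∅∪∅=∅
  n5('bbab'): parent n4 fail=0; on 'b' 0 → fail=1;  out ∅∪∅=∅
  n6('bbabb'): parent n5 fail=1; on 'b' 1 → fail=2;  out ∅∪∅=∅
  n7('bbabba'): parent n6 fail=2; on 'a' 2 → fail=4;  out {1}∪∅={1}

Scan:
[0] read 'a'  n0⇒n0
[1] read 'c'  n0⇒n0
[2] read 'a'  n0⇒n0
[3] read 'b'  n0⇒n1
[4] read 'b'  n1⇒n2
[5] read 'b'  n2⇒n2 (via fail)
[6] read 'a'  n2⇒n4
[7] read 'b'  n4⇒n5
[8] read 'b'  n5⇒n6
[9] read 'a'  n6⇒n7  ** P1@[4:9]
[10] read 'b'  n7⇒n5 (via fail)
[11] read 'b'  n5⇒n6
[12] read 'a'  n6⇒n7  ** P1@[7:12]
[13] read 'b'  n7⇒n5 (via fail)
[14] read 'b'  n5⇒n6
[15] read 'a'  n6⇒n7  ** P1@[10:15]
[16] read 'c'  n7⇒n0 (via fail)
[17] read 'b'  n0⇒n1
[18] read 'b'  n1⇒n2
[19] read 'b'  n2⇒n2 (via fail)
[20] read 'b'  n2⇒n2 (via fail)
[21] read 'b'  n2⇒n2 (via fail)
[22] read 'b'  n2⇒n2 (via fail)
[23] read 'c'  n2⇒n3  ** P0@[21:23]
[24] read 'b'  n3⇒n1 (via fail)
[25] read 'b'  n1⇒n2
[26] read 'a'  n2⇒n4
[27] read 'b'  n4⇒n5
[28] read 'b'  n5⇒n6
[29] read 'a'  n6⇒n7  ** P1@[24:29]
[30] read 'b'  n7⇒n5 (via fail)
[31] read 'b'  n5⇒n6
[32] read 'c'  n6⇒n3 (via fail)  ** P0@[30:32]
[33] read 'b'  n3⇒n1 (via fail)
[34] read 'b'  n1⇒n2
[35] read 'a'  n2⇒n4
[36] read 'b'  n4⇒n5
[37] read 'b'  n5⇒n6

Matches: [[9,1],[12,1],[15,1],[23,0],[29,1],[32,0]]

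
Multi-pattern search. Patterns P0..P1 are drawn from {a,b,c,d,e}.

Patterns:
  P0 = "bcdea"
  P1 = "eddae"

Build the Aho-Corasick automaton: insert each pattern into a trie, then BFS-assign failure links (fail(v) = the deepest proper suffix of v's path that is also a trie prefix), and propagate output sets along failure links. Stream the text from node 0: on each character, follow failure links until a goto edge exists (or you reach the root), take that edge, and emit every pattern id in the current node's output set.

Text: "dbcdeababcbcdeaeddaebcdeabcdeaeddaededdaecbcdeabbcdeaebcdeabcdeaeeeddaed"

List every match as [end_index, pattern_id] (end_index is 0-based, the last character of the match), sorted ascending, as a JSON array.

Construct AC machine:
Trie nodes:
  n0 'ε': b→1 e→6
  n1 'b': c→2
  n2 'bc': d→3
  n3 'bcd': e→4
  n4 'bcde': a→5
  n5 'bcdea': ·  ←P0
  n6 'e': d→7
  n7 'ed': d→8
  n8 'edd': a→9
  n9 'edda': e→10
  n10 'eddae': ·  ←P1

BFS fail/out derivation:
  fail(1) 'b': from fail(0)=0 chase 'b': 0 ⇒ 0;  out=∅∪out(0)=∅
  fail(6) 'e': from fail(0)=0 chase 'e': 0 ⇒ 0;  out=∅∪out(0)=∅
  fail(2) 'bc': from fail(1)=0 chase 'c': 0 ⇒ 0;  out=∅∪out(0)=∅
  fail(7) 'ed': from fail(6)=0 chase 'd': 0 ⇒ 0;  out=∅∪out(0)=∅
  fail(3) 'bcd': from fail(2)=0 chase 'd': 0 ⇒ 0;  out=∅∪out(0)=∅
  fail(8) 'edd': from fail(7)=0 chase 'd': 0 ⇒ 0;  out=∅∪out(0)=∅
  fail(4) 'bcde': from fail(3)=0 chase 'e': 0 ⇒ 6;  out=∅∪out(6)=∅
  fail(9) 'edda': from fail(8)=0 chase 'a': 0 ⇒ 0;  out=∅∪out(0)=∅
  fail(5) 'bcdea': from fail(4)=6 chase 'a': 6→0 ⇒ 0;  out={0}∪out(0)={0}
  fail(10) 'eddae': from fail(9)=0 chase 'e': 0 ⇒ 6;  out={1}∪out(6)={1}

Run:
pos 0 'd': at 0
pos 1 'b': at 1
pos 2 'c': at 2
pos 3 'd': at 3
pos 4 'e': at 4
pos 5 'a': at 5  emit P0@[1:5]
pos 6 'b': at 1 ·f
pos 7 'a': at 0 ·f
pos 8 'b': at 1
pos 9 'c': at 2
pos 10 'b': at 1 ·f
pos 11 'c': at 2
pos 12 'd': at 3
pos 13 'e': at 4
pos 14 'a': at 5  emit P0@[10:14]
pos 15 'e': at 6 ·f
pos 16 'd': at 7
pos 17 'd': at 8
pos 18 'a': at 9
pos 19 'e': at 10  emit P1@[15:19]
pos 20 'b': at 1 ·f
pos 21 'c': at 2
pos 22 'd': at 3
pos 23 'e': at 4
pos 24 'a': at 5  emit P0@[20:24]
pos 25 'b': at 1 ·f
pos 26 'c': at 2
pos 27 'd': at 3
pos 28 'e': at 4
pos 29 'a': at 5  emit P0@[25:29]
pos 30 'e': at 6 ·f
pos 31 'd': at 7
pos 32 'd': at 8
pos 33 'a': at 9
pos 34 'e': at 10  emit P1@[30:34]
pos 35 'd': at 7 ·f
pos 36 'e': at 6 ·f
pos 37 'd': at 7
pos 38 'd': at 8
pos 39 'a': at 9
pos 40 'e': at 10  emit P1@[36:40]
pos 41 'c': at 0 ·f
pos 42 'b': at 1
pos 43 'c': at 2
pos 44 'd': at 3
pos 45 'e': at 4
pos 46 'a': at 5  emit P0@[42:46]
pos 47 'b': at 1 ·f
pos 48 'b': at 1 ·f
pos 49 'c': at 2
pos 50 'd': at 3
pos 51 'e': at 4
pos 52 'a': at 5  emit P0@[48:52]
pos 53 'e': at 6 ·f
pos 54 'b': at 1 ·f
pos 55 'c': at 2
pos 56 'd': at 3
pos 57 'e': at 4
pos 58 'a': at 5  emit P0@[54:58]
pos 59 'b': at 1 ·f
pos 60 'c': at 2
pos 61 'd': at 3
pos 62 'e': at 4
pos 63 'a': at 5  emit P0@[59:63]
pos 64 'e': at 6 ·f
pos 65 'e': at 6 ·f
pos 66 'e': at 6 ·f
pos 67 'd': at 7
pos 68 'd': at 8
pos 69 'a': at 9
pos 70 'e': at 10  emit P1@[66:70]
pos 71 'd': at 7 ·f

All matches (sorted): [[5,0],[14,0],[19,1],[24,0],[29,0],[34,1],[40,1],[46,0],[52,0],[58,0],[63,0],[70,1]]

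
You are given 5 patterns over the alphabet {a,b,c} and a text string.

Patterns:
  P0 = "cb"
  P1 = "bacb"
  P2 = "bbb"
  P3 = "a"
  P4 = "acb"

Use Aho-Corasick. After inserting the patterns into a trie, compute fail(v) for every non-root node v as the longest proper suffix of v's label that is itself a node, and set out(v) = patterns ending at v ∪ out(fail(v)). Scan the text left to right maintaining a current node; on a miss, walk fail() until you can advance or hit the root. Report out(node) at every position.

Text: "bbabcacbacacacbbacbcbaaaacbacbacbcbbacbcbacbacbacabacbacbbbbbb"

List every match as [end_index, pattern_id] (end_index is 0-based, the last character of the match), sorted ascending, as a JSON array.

Build automaton:
Trie (insert patterns):
  0='ε' goto a→9 b→3 c→1
  1='c' goto b→2
  2='cb' goto ·  ←P0
  3='b' goto a→4 b→7
  4='ba' goto c→5
  5='bac' goto b→6
  6='bacb' goto ·  ←P1
  7='bb' goto b→8
  8='bbb' goto ·  ←P2
  9='a' goto c→10  ←P3
  10='ac' goto b→11
  11='acb' goto ·  ←P4

BFS fail/out derivation:
  n1('c'): parent n0 fail=0; on 'c' 0 → fail=0;  out ∅∪∅=∅
  n3('b'): parent n0 fail=0; on 'b' 0 → fail=0;  out ∅∪∅=∅
  n9('a'): parent n0 fail=0; on 'a' 0 → fail=0;  out {3}∪∅={3}
  n2('cb'): parent n1 fail=0; on 'b' 0 → fail=3;  out {0}∪∅={0}
  n4('ba'): parent n3 fail=0; on 'a' 0 → fail=9;  out ∅∪{3}={3}
  n7('bb'): parent n3 fail=0; on 'b' 0 → fail=3;  out ∅∪∅=∅
  n10('ac'): parent n9 fail=0; on 'c' 0 → fail=1;  out ∅∪∅=∅
  n5('bac'): parent n4 fail=9; on 'c' 9 → fail=10;  out ∅∪∅=∅
  n8('bbb'): parent n7 fail=3; on 'b' 3 → fail=7;  out {2}∪∅={2}
  n11('acb'): parent n10 fail=1; on 'b' 1 → fail=2;  out {4}∪{0}={0,4}
  n6('bacb'): parent n5 fail=10; on 'b' 10 → fail=11;  out {1}∪{0,4}={0,1,4}

Run:
pos 0 'b': at 3
pos 1 'b': at 7
pos 2 'a': at 4 (fail-walked)  emit P3@[2:2]
pos 3 'b': at 3 (fail-walked)
pos 4 'c': at 1 (fail-walked)
pos 5 'a': at 9 (fail-walked)  emit P3@[5:5]
pos 6 'c': at 10
pos 7 'b': at 11  emit P0@[6:7],P4@[5:7]
pos 8 'a': at 4 (fail-walked)  emit P3@[8:8]
pos 9 'c': at 5
pos 10 'a': at 9 (fail-walked)  emit P3@[10:10]
pos 11 'c': at 10
pos 12 'a': at 9 (fail-walked)  emit P3@[12:12]
pos 13 'c': at 10
pos 14 'b': at 11  emit P0@[13:14],P4@[12:14]
pos 15 'b': at 7 (fail-walked)
pos 16 'a': at 4 (fail-walked)  emit P3@[16:16]
pos 17 'c': at 5
pos 18 'b': at 6  emit P0@[17:18],P1@[15:18],P4@[16:18]
pos 19 'c': at 1 (fail-walked)
pos 20 'b': at 2  emit P0@[19:20]
pos 21 'a': at 4 (fail-walked)  emit P3@[21:21]
pos 22 'a': at 9 (fail-walked)  emit P3@[22:22]
pos 23 'a': at 9 (fail-walked)  emit P3@[23:23]
pos 24 'a': at 9 (fail-walked)  emit P3@[24:24]
pos 25 'c': at 10
pos 26 'b': at 11  emit P0@[25:26],P4@[24:26]
pos 27 'a': at 4 (fail-walked)  emit P3@[27:27]
pos 28 'c': at 5
pos 29 'b': at 6  emit P0@[28:29],P1@[26:29],P4@[27:29]
pos 30 'a': at 4 (fail-walked)  emit P3@[30:30]
pos 31 'c': at 5
pos 32 'b': at 6  emit P0@[31:32],P1@[29:32],P4@[30:32]
pos 33 'c': at 1 (fail-walked)
pos 34 'b': at 2  emit P0@[33:34]
pos 35 'b': at 7 (fail-walked)
pos 36 'a': at 4 (fail-walked)  emit P3@[36:36]
pos 37 'c': at 5
pos 38 'b': at 6  emit P0@[37:38],P1@[35:38],P4@[36:38]
pos 39 'c': at 1 (fail-walked)
pos 40 'b': at 2  emit P0@[39:40]
pos 41 'a': at 4 (fail-walked)  emit P3@[41:41]
pos 42 'c': at 5
pos 43 'b': at 6  emit P0@[42:43],P1@[40:43],P4@[41:43]
pos 44 'a': at 4 (fail-walked)  emit P3@[44:44]
pos 45 'c': at 5
pos 46 'b': at 6  emit P0@[45:46],P1@[43:46],P4@[44:46]
pos 47 'a': at 4 (fail-walked)  emit P3@[47:47]
pos 48 'c': at 5
pos 49 'a': at 9 (fail-walked)  emit P3@[49:49]
pos 50 'b': at 3 (fail-walked)
pos 51 'a': at 4  emit P3@[51:51]
pos 52 'c': at 5
pos 53 'b': at 6  emit P0@[52:53],P1@[50:53],P4@[51:53]
pos 54 'a': at 4 (fail-walked)  emit P3@[54:54]
pos 55 'c': at 5
pos 56 'b': at 6  emit P0@[55:56],P1@[53:56],P4@[54:56]
pos 57 'b': at 7 (fail-walked)
pos 58 'b': at 8  emit P2@[56:58]
pos 59 'b': at 8 (fail-walked)  emit P2@[57:59]
pos 60 'b': at 8 (fail-walked)  emit P2@[58:60]
pos 61 'b': at 8 (fail-walked)  emit P2@[59:61]

All matches (sorted): [[2,3],[5,3],[7,0],[7,4],[8,3],[10,3],[12,3],[14,0],[14,4],[16,3],[18,0],[18,1],[18,4],[20,0],[21,3],[22,3],[23,3],[24,3],[26,0],[26,4],[27,3],[29,0],[29,1],[29,4],[30,3],[32,0],[32,1],[32,4],[34,0],[36,3],[38,0],[38,1],[38,4],[40,0],[41,3],[43,0],[43,1],[43,4],[44,3],[46,0],[46,1],[46,4],[47,3],[49,3],[51,3],[53,0],[53,1],[53,4],[54,3],[56,0],[56,1],[56,4],[58,2],[59,2],[60,2],[61,2]]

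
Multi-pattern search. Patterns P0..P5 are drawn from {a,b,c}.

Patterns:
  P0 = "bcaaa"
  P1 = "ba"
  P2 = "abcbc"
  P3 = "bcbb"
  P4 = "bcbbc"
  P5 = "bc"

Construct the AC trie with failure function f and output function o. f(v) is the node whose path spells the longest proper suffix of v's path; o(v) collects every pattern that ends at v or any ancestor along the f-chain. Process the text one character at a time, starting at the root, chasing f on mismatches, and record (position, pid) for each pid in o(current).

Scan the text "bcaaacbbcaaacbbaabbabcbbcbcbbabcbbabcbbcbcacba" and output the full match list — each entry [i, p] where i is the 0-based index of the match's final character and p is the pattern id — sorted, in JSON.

Build automaton:
Trie (insert patterns):
  n0 'ε': a→7 b→1
  n1 'b': a→6 c→2
  n2 'bc': a→3 b→12  [P5 ends]
  n3 'bca': a→4
  n4 'bcaa': a→5
  n5 'bcaaa': ·  [P0 ends]
  n6 'ba': ·  [P1 ends]
  n7 'a': b→8
  n8 'ab': c→9
  n9 'abc': b→10
  n10 'abcb': c→11
  n11 'abcbc': ·  [P2 ends]
  n12 'bcb': b→13
  n13 'bcbb': c→14  [P3 ends]
  n14 'bcbbc': ·  [P4 ends]

Failure links (BFS by depth):
  fail(1) 'b': from fail(0)=0 chase 'b': 0 ⇒ 0;  out=∅∪out(0)=∅
  fail(7) 'a': from fail(0)=0 chase 'a': 0 ⇒ 0;  out=∅∪out(0)=∅
  fail(2) 'bc': from fail(1)=0 chase 'c': 0 ⇒ 0;  out={5}∪out(0)={5}
  fail(6) 'ba': from fail(1)=0 chase 'a': 0 ⇒ 7;  out={1}∪out(7)={1}
  fail(8) 'ab': from fail(7)=0 chase 'b': 0 ⇒ 1;  out=∅∪out(1)=∅
  fail(3) 'bca': from fail(2)=0 chase 'a': 0 ⇒ 7;  out=∅∪out(7)=∅
  fail(9) 'abc': from fail(8)=1 chase 'c': 1 ⇒ 2;  out=∅∪out(2)={5}
  fail(12) 'bcb': from fail(2)=0 chase 'b': 0 ⇒ 1;  out=∅∪out(1)=∅
  fail(4) 'bcaa': from fail(3)=7 chase 'a': 7→0 ⇒ 7;  out=∅∪out(7)=∅
  fail(10) 'abcb': from fail(9)=2 chase 'b': 2 ⇒ 12;  out=∅∪out(12)=∅
  fail(13) 'bcbb': from fail(12)=1 chase 'b': 1→0 ⇒ 1;  out={3}∪out(1)={3}
  fail(5) 'bcaaa': from fail(4)=7 chase 'a': 7→0 ⇒ 7;  out={0}∪out(7)={0}
  fail(11) 'abcbc': from fail(10)=12 chase 'c': 12→1 ⇒ 2;  out={2}∪out(2)={2,5}
  fail(14) 'bcbbc': from fail(13)=1 chase 'c': 1 ⇒ 2;  out={4}∪out(2)={4,5}

Text stream:
pos 0 'b': at 1
pos 1 'c': at 2  emit P5@[0:1]
pos 2 'a': at 3
pos 3 'a': at 4
pos 4 'a': at 5  emit P0@[0:4]
pos 5 'c': at 0 ·f
pos 6 'b': at 1
pos 7 'b': at 1 ·f
pos 8 'c': at 2  emit P5@[7:8]
pos 9 'a': at 3
pos 10 'a': at 4
pos 11 'a': at 5  emit P0@[7:11]
pos 12 'c': at 0 ·f
pos 13 'b': at 1
pos 14 'b': at 1 ·f
pos 15 'a': at 6  emit P1@[14:15]
pos 16 'a': at 7 ·f
pos 17 'b': at 8
pos 18 'b': at 1 ·f
pos 19 'a': at 6  emit P1@[18:19]
pos 20 'b': at 8 ·f
pos 21 'c': at 9  emit P5@[20:21]
pos 22 'b': at 10
pos 23 'b': at 13 ·f  emit P3@[20:23]
pos 24 'c': at 14  emit P4@[20:24],P5@[23:24]
pos 25 'b': at 12 ·f
pos 26 'c': at 2 ·f  emit P5@[25:26]
pos 27 'b': at 12
pos 28 'b': at 13  emit P3@[25:28]
pos 29 'a': at 6 ·f  emit P1@[28:29]
pos 30 'b': at 8 ·f
pos 31 'c': at 9  emit P5@[30:31]
pos 32 'b': at 10
pos 33 'b': at 13 ·f  emit P3@[30:33]
pos 34 'a': at 6 ·f  emit P1@[33:34]
pos 35 'b': at 8 ·f
pos 36 'c': at 9  emit P5@[35:36]
pos 37 'b': at 10
pos 38 'b': at 13 ·f  emit P3@[35:38]
pos 39 'c': at 14  emit P4@[35:39],P5@[38:39]
pos 40 'b': at 12 ·f
pos 41 'c': at 2 ·f  emit P5@[40:41]
pos 42 'a': at 3
pos 43 'c': at 0 ·f
pos 44 'b': at 1
pos 45 'a': at 6  emit P1@[44:45]

All matches (sorted): [[1,5],[4,0],[8,5],[11,0],[15,1],[19,1],[21,5],[23,3],[24,4],[24,5],[26,5],[28,3],[29,1],[31,5],[33,3],[34,1],[36,5],[38,3],[39,4],[39,5],[41,5],[45,1]]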